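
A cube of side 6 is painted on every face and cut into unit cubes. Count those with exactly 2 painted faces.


Large cube: 6 x 6 x 6, cut into unit cubes.
n = 6, so n - 2 = 4
Cubes with 2 painted faces lie along the edges, excluding corners.
A cube has 12 edges; each contributes (n - 2) = 4 such cubes.
Count = 12 * 4 = 48
48 unit cubes


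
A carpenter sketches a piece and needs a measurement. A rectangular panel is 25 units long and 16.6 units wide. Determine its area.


Shape: rectangle
Length l = 25 units, Width w = 16.6 units
Formula: A = l * w
A = 25 * 16.6
A = 415
415 units^2


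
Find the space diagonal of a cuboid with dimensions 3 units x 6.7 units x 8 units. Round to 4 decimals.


Shape: rectangular box (space diagonal)
l = 3 units, w = 6.7 units, h = 8 units
Visualize: the diagonal of the base, then a right triangle with that diagonal and the height.
Formula: d = sqrt(l^2 + w^2 + h^2)
l^2 + w^2 + h^2 = 9 + 44.89 + 64 = 117.89
d = sqrt(117.89)
d = 10.8577
10.8577 units


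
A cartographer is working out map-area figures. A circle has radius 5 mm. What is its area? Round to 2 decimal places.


Shape: circle
Radius r = 5 mm
Formula: A = pi * r^2
r^2 = 5^2 = 25
A = pi * 25
A = 78.54
78.54 mm^2


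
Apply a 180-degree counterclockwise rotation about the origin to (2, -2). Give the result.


Transformation: rotation about the origin
Original point: (2, -2)
Rule for 180 deg: (x, y) -> (-x, -y)
Apply: (2, -2) -> (-2, 2)
(-2, 2)


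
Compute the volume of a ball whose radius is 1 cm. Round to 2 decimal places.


Shape: sphere
Radius r = 1 cm
Formula: V = (4/3) * pi * r^3
r^3 = 1
(4/3) * 1 = 1.333333
V = 1.333333 * pi
V = 4.19
4.19 cm^3


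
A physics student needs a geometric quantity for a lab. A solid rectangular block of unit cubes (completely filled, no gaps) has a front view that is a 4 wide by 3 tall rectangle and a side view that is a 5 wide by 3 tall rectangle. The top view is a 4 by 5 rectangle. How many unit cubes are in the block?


Orthographic views of a solid rectangular block:
Front view 4 x 3 -> length = 4, height = 3
Side view 5 x 3 -> width = 5, height = 3 (consistent)
Top view 4 x 5 -> confirms length = 4, width = 5
The block is 4 x 5 x 3.
Total unit cubes = 4 * 5 * 3 = 60
60 unit cubes


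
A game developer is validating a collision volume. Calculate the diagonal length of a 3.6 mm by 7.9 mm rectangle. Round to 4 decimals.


Shape: rectangle (diagonal via Pythagoras)
Sides: 3.6 mm and 7.9 mm
Formula: d = sqrt(l^2 + w^2)
l^2 = 12.96, w^2 = 62.41
l^2 + w^2 = 75.37
d = sqrt(75.37)
d = 8.6816
8.6816 mm


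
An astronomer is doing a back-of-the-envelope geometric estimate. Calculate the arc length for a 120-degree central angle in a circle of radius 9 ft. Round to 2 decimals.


Shape: circular arc
Radius r = 9 ft, Angle = 120 degrees
Formula: L = (angle/360) * 2 * pi * r
2 * pi * r = 18 * pi
L = (120/360) * 18 * pi
L = 6 * pi
L = 18.85
18.85 ft


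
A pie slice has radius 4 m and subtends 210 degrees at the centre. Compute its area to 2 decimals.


Shape: circular sector
Radius r = 4 m, Angle = 210 degrees
Formula: A = (angle/360) * pi * r^2
r^2 = 16
Fraction of circle = 210/360
A = (210/360) * pi * 16
A = 9.333333 * pi
A = 29.32
29.32 m^2


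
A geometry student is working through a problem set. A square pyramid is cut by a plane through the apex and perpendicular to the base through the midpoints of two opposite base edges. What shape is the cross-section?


Solid: square pyramid
Cutting plane: through the apex and perpendicular to the base through the midpoints of two opposite base edges
Visualize the intersection of the plane with the solid's surface.
The boundary of the cut region is a isosceles triangle.
isosceles triangle


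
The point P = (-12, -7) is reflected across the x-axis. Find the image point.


Transformation: reflection
Original point: (-12, -7)
Rule for reflection over the x-axis: (x, y) -> (x, -y)
Apply: (-12, -7) -> (-12, 7)
(-12, 7)


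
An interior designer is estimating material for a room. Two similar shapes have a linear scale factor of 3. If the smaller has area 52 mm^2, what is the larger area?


Linear scale factor k = 3
Original area = 52 mm^2
Rule: under a linear scaling by k, areas scale by k^2.
k^2 = 3^2 = 9
New area = 52 * 9
New area = 468
468 mm^2


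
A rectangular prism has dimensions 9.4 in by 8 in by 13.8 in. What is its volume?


Shape: rectangular prism
l = 9.4 in, w = 8 in, h = 13.8 in
Formula: V = l * w * h
V = 9.4 * 8 * 13.8
V = 75.2 * 13.8
V = 1037.76
1037.76 in^3


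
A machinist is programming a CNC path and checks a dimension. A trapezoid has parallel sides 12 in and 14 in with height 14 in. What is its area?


Shape: trapezoid
Parallel sides a = 12 in, b = 14 in; Height h = 14 in
Formula: A = (a + b) * h / 2
a + b = 12 + 14 = 26
A = 26 * 14 / 2
A = 364 / 2
A = 182
182 in^2


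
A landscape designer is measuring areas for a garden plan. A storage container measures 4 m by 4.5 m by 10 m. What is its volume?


Shape: rectangular prism
l = 4 m, w = 4.5 m, h = 10 m
Formula: V = l * w * h
V = 4 * 4.5 * 10
V = 18 * 10
V = 180
180 m^3


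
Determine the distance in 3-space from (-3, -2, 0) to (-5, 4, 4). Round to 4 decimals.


3D distance between two points
P1 = (-3, -2, 0), P2 = (-5, 4, 4)
Formula: d = sqrt((x2-x1)^2 + (y2-y1)^2 + (z2-z1)^2)
dx = -5 - -3 = -2
dy = 4 - -2 = 6
dz = 4 - 0 = 4
dx^2 + dy^2 + dz^2 = 4 + 36 + 16 = 56
d = sqrt(56)
d = 7.4833
7.4833 units


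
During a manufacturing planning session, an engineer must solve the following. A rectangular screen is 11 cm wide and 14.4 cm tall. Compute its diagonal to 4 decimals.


Shape: rectangle (diagonal via Pythagoras)
Sides: 11 cm and 14.4 cm
Formula: d = sqrt(l^2 + w^2)
l^2 = 121, w^2 = 207.36
l^2 + w^2 = 328.36
d = sqrt(328.36)
d = 18.1207
18.1207 cm


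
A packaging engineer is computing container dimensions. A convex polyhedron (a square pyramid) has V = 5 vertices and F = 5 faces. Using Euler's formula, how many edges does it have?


Polyhedron: square pyramid
Euler's formula for convex polyhedra: V - E + F = 2
Given: V = 5 vertices and F = 5 faces
Solve for E:
E = V + F - 2 = 5 + 5 - 2 = 8
8 edges


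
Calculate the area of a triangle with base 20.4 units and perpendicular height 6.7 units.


Shape: triangle
Base b = 20.4 units, Height h = 6.7 units
Formula: A = (1/2) * b * h
A = 0.5 * 20.4 * 6.7
A = 0.5 * 136.68
A = 68.34
68.34 units^2


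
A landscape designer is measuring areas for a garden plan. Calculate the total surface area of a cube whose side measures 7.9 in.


Shape: cube
Side s = 7.9 in
A cube has 6 square faces.
Formula: SA = 6 * s^2
s^2 = 62.41
SA = 6 * 62.41
SA = 374.46
374.46 in^2


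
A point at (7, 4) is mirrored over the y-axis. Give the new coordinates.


Transformation: reflection
Original point: (7, 4)
Rule for reflection over the y-axis: (x, y) -> (-x, y)
Apply: (7, 4) -> (-7, 4)
(-7, 4)


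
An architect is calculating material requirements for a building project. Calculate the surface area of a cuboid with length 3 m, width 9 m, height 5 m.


Shape: rectangular prism
l = 3 m, w = 9 m, h = 5 m
Formula: SA = 2(lw + lh + wh)
lw = 27, lh = 15, wh = 45
lw + lh + wh = 87
SA = 2 * 87
SA = 174
174 m^2


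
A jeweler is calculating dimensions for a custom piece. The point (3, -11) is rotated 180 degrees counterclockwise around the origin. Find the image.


Transformation: rotation about the origin
Original point: (3, -11)
Rule for 180 deg: (x, y) -> (-x, -y)
Apply: (3, -11) -> (-3, 11)
(-3, 11)


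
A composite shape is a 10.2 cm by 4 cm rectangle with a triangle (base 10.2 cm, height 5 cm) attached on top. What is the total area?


Composite shape: rectangle + triangle
Rectangle area = 10.2 * 4 = 40.8
Triangle area = 0.5 * 10.2 * 5 = 25.5
Total = 40.8 + 25.5
Total = 66.3
66.3 cm^2


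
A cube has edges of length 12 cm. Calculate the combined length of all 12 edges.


Shape: cube
Side s = 12 cm
A cube has 12 edges, all equal.
Formula: total edge length = 12 * s
Total = 12 * 12
Total = 144
144 cm


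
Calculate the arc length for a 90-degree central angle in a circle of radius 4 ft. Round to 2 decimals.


Shape: circular arc
Radius r = 4 ft, Angle = 90 degrees
Formula: L = (angle/360) * 2 * pi * r
2 * pi * r = 8 * pi
L = (90/360) * 8 * pi
L = 2 * pi
L = 6.28
6.28 ft


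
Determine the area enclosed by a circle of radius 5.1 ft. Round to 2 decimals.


Shape: circle
Radius r = 5.1 ft
Formula: A = pi * r^2
r^2 = 5.1^2 = 26.01
A = pi * 26.01
A = 81.71
81.71 ft^2


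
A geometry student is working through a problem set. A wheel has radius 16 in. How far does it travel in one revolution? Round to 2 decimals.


Shape: circle
Radius r = 16 in
Formula: C = 2 * pi * r
C = 2 * pi * 16
C = 32 * pi
C = 100.53
100.53 in


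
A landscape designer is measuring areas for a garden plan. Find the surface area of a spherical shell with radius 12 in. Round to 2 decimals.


Shape: sphere
Radius r = 12 in
Formula: SA = 4 * pi * r^2
r^2 = 144
SA = 4 * pi * 144
SA = 576 * pi
SA = 1809.56
1809.56 in^2


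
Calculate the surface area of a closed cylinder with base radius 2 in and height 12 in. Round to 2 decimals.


Shape: closed cylinder
Radius r = 2 in, Height h = 12 in
Formula: SA = 2*pi*r^2 + 2*pi*r*h = 2*pi*r*(r + h)
r + h = 14
2 * r * (r + h) = 2 * 2 * 14 = 56
SA = 56 * pi
SA = 175.93
175.93 in^2


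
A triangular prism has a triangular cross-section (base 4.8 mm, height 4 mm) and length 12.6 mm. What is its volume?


Shape: triangular prism
Triangle base = 4.8 mm, triangle height = 4 mm, prism length L = 12.6 mm
Formula: V = (1/2 * b * h_tri) * L
Cross-section area = 0.5 * 4.8 * 4 = 9.6
V = 9.6 * 12.6
V = 120.96
120.96 mm^3


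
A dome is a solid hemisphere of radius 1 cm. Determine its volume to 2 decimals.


Shape: hemisphere (half of a sphere)
Radius r = 1 cm
Formula: V = (1/2) * (4/3) * pi * r^3 = (2/3) * pi * r^3
r^3 = 1
(2/3) * 1 = 0.666667
V = 0.666667 * pi
V = 2.09
2.09 cm^3


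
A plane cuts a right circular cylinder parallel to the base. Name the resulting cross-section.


Solid: right circular cylinder
Cutting plane: parallel to the base
Visualize the intersection of the plane with the solid's surface.
The boundary of the cut region is a circle.
circle


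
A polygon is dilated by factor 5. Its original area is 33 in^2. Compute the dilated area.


Linear scale factor k = 5
Original area = 33 in^2
Rule: under a linear scaling by k, areas scale by k^2.
k^2 = 5^2 = 25
New area = 33 * 25
New area = 825
825 in^2


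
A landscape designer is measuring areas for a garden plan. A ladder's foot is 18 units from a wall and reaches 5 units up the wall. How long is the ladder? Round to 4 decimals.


Shape: right triangle
Legs a = 18 units, b = 5 units
Formula: c = sqrt(a^2 + b^2)
a^2 = 324, b^2 = 25
a^2 + b^2 = 349
c = sqrt(349)
c = 18.6815
18.6815 units


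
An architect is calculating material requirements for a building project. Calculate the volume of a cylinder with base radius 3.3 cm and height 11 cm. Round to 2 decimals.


Shape: cylinder
Radius r = 3.3 cm, Height h = 11 cm
Formula: V = pi * r^2 * h
r^2 = 10.89
V = pi * 10.89 * 11
V = 119.79 * pi
V = 376.33
376.33 cm^3


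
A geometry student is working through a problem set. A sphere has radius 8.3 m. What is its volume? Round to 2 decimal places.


Shape: sphere
Radius r = 8.3 m
Formula: V = (4/3) * pi * r^3
r^3 = 571.787
(4/3) * 571.787 = 762.382667
V = 762.382667 * pi
V = 2395.1
2395.1 m^3


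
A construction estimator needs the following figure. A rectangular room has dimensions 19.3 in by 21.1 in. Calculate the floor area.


Shape: rectangle
Length l = 19.3 in, Width w = 21.1 in
Formula: A = l * w
A = 19.3 * 21.1
A = 407.23
407.23 in^2


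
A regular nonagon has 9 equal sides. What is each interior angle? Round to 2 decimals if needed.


Shape: regular nonagon (9 sides)
Formula: interior angle = (n - 2) * 180 / n
(n - 2) = 7
(n - 2) * 180 = 1260
angle = 1260 / 9
angle = 140
140 degrees


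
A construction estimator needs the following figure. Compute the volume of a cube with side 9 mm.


Shape: cube
Side s = 9 mm
Formula: V = s^3
V = 9 * 9 * 9
V = 81 * 9
V = 729
729 mm^3


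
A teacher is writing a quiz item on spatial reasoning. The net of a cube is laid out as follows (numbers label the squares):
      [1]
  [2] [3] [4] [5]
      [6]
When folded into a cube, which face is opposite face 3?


Net: cross layout. Take square 3 as the base (bottom).
Fold the four squares in the horizontal row up around 3: 2 -> left, 4 -> right, 5 wraps to the top.
Fold 1 and 6 up from 3: 1 -> back, 6 -> front.
Opposite pairs are therefore: (1, 6), (2, 4), (3, 5).
Face 3 is opposite face 5.
face 5


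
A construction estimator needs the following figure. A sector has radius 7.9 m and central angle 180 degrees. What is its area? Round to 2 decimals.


Shape: circular sector
Radius r = 7.9 m, Angle = 180 degrees
Formula: A = (angle/360) * pi * r^2
r^2 = 62.41
Fraction of circle = 180/360
A = (180/360) * pi * 62.41
A = 31.205 * pi
A = 98.03
98.03 m^2


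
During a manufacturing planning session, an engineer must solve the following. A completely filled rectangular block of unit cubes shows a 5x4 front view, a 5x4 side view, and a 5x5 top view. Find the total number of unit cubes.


Orthographic views of a solid rectangular block:
Front view 5 x 4 -> length = 5, height = 4
Side view 5 x 4 -> width = 5, height = 4 (consistent)
Top view 5 x 5 -> confirms length = 5, width = 5
The block is 5 x 5 x 4.
Total unit cubes = 5 * 5 * 4 = 100
100 unit cubes


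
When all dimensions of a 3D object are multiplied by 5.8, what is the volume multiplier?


Linear scale factor k = 5.8
Rule: under a linear scaling by k, volumes scale by k^3.
k^3 = 5.8 * 5.8 * 5.8
k^3 = 33.64 * 5.8
k^3 = 195.112
Volume scales by a factor of 195.112.
195.112 (dimensionless)


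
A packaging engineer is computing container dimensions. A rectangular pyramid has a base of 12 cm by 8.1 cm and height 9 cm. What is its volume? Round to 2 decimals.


Shape: rectangular pyramid
Base: 12 cm x 8.1 cm, Height h = 9 cm
Formula: V = (1/3) * base_area * h
base_area = 12 * 8.1 = 97.2
base_area * h = 97.2 * 9 = 874.8
V = 874.8 / 3
V = 291.6
291.6 cm^3


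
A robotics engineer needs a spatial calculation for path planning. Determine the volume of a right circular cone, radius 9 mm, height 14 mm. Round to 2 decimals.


Shape: cone
Radius r = 9 mm, Height h = 14 mm
Formula: V = (1/3) * pi * r^2 * h
r^2 = 81
pi * r^2 * h = pi * 81 * 14 = 1134 * pi
V = 1134 * pi / 3
V = 1187.52
1187.52 mm^3


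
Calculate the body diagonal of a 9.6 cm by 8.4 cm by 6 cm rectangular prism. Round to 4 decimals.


Shape: rectangular box (space diagonal)
l = 9.6 cm, w = 8.4 cm, h = 6 cm
Visualize: the diagonal of the base, then a right triangle with that diagonal and the height.
Formula: d = sqrt(l^2 + w^2 + h^2)
l^2 + w^2 + h^2 = 92.16 + 70.56 + 36 = 198.72
d = sqrt(198.72)
d = 14.0968
14.0968 cm


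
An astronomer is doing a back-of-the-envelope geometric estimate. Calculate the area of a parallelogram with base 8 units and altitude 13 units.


Shape: parallelogram
Base b = 8 units, Height h = 13 units
Formula: A = b * h
A = 8 * 13
A = 104
104 units^2


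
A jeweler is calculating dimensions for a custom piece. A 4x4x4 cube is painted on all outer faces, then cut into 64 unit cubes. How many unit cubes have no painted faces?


Large cube: 4 x 4 x 4, cut into unit cubes.
n = 4, so n - 2 = 2
Unpainted cubes form the interior (n - 2)^3 block.
(n - 2)^3 = 2^3 = 8
8 unit cubes


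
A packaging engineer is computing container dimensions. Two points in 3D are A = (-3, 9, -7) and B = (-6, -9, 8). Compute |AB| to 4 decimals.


3D distance between two points
P1 = (-3, 9, -7), P2 = (-6, -9, 8)
Formula: d = sqrt((x2-x1)^2 + (y2-y1)^2 + (z2-z1)^2)
dx = -6 - -3 = -3
dy = -9 - 9 = -18
dz = 8 - -7 = 15
dx^2 + dy^2 + dz^2 = 9 + 324 + 225 = 558
d = sqrt(558)
d = 23.622
23.622 units


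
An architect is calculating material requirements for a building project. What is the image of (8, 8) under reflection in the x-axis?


Transformation: reflection
Original point: (8, 8)
Rule for reflection over the x-axis: (x, y) -> (x, -y)
Apply: (8, 8) -> (8, -8)
(8, -8)


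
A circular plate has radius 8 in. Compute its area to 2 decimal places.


Shape: circle
Radius r = 8 in
Formula: A = pi * r^2
r^2 = 8^2 = 64
A = pi * 64
A = 201.06
201.06 in^2


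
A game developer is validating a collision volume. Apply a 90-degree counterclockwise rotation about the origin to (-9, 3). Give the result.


Transformation: rotation about the origin
Original point: (-9, 3)
Rule for 90 deg counterclockwise: (x, y) -> (-y, x)
Apply: (-9, 3) -> (-3, -9)
(-3, -9)


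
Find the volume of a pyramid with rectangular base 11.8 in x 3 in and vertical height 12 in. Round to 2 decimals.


Shape: rectangular pyramid
Base: 11.8 in x 3 in, Height h = 12 in
Formula: V = (1/3) * base_area * h
base_area = 11.8 * 3 = 35.4
base_area * h = 35.4 * 12 = 424.8
V = 424.8 / 3
V = 141.6
141.6 in^3


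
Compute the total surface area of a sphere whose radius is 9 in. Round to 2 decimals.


Shape: sphere
Radius r = 9 in
Formula: SA = 4 * pi * r^2
r^2 = 81
SA = 4 * pi * 81
SA = 324 * pi
SA = 1017.88
1017.88 in^2


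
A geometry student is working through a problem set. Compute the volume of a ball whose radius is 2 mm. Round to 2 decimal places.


Shape: sphere
Radius r = 2 mm
Formula: V = (4/3) * pi * r^3
r^3 = 8
(4/3) * 8 = 10.666667
V = 10.666667 * pi
V = 33.51
33.51 mm^3


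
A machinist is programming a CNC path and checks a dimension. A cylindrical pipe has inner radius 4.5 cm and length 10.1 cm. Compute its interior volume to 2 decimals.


Shape: cylinder
Radius r = 4.5 cm, Height h = 10.1 cm
Formula: V = pi * r^2 * h
r^2 = 20.25
V = pi * 20.25 * 10.1
V = 204.525 * pi
V = 642.53
642.53 cm^3


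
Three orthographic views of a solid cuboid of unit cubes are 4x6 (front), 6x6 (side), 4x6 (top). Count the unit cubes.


Orthographic views of a solid rectangular block:
Front view 4 x 6 -> length = 4, height = 6
Side view 6 x 6 -> width = 6, height = 6 (consistent)
Top view 4 x 6 -> confirms length = 4, width = 6
The block is 4 x 6 x 6.
Total unit cubes = 4 * 6 * 6 = 144
144 unit cubes


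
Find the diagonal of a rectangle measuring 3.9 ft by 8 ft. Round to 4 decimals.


Shape: rectangle (diagonal via Pythagoras)
Sides: 3.9 ft and 8 ft
Formula: d = sqrt(l^2 + w^2)
l^2 = 15.21, w^2 = 64
l^2 + w^2 = 79.21
d = sqrt(79.21)
d = 8.9
8.9 ft


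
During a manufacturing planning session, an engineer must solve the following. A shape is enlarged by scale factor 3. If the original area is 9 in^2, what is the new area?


Linear scale factor k = 3
Original area = 9 in^2
Rule: under a linear scaling by k, areas scale by k^2.
k^2 = 3^2 = 9
New area = 9 * 9
New area = 81
81 in^2


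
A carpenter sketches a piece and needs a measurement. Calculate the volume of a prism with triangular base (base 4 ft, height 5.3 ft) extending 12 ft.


Shape: triangular prism
Triangle base = 4 ft, triangle height = 5.3 ft, prism length L = 12 ft
Formula: V = (1/2 * b * h_tri) * L
Cross-section area = 0.5 * 4 * 5.3 = 10.6
V = 10.6 * 12
V = 127.2
127.2 ft^3


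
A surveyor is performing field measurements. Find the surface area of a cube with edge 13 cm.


Shape: cube
Side s = 13 cm
A cube has 6 square faces.
Formula: SA = 6 * s^2
s^2 = 169
SA = 6 * 169
SA = 1014
1014 cm^2


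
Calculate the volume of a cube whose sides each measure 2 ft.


Shape: cube
Side s = 2 ft
Formula: V = s^3
V = 2 * 2 * 2
V = 4 * 2
V = 8
8 ft^3


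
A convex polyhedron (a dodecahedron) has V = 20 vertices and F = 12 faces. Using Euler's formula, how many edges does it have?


Polyhedron: dodecahedron
Euler's formula for convex polyhedra: V - E + F = 2
Given: V = 20 vertices and F = 12 faces
Solve for E:
E = V + F - 2 = 20 + 12 - 2 = 30
30 edges


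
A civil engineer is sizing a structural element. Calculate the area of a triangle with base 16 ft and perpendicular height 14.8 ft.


Shape: triangle
Base b = 16 ft, Height h = 14.8 ft
Formula: A = (1/2) * b * h
A = 0.5 * 16 * 14.8
A = 0.5 * 236.8
A = 118.4
118.4 ft^2


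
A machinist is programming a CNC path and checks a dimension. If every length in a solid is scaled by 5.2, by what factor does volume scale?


Linear scale factor k = 5.2
Rule: under a linear scaling by k, volumes scale by k^3.
k^3 = 5.2 * 5.2 * 5.2
k^3 = 27.04 * 5.2
k^3 = 140.608
Volume scales by a factor of 140.608.
140.608 (dimensionless)


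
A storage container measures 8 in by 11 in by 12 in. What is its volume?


Shape: rectangular prism
l = 8 in, w = 11 in, h = 12 in
Formula: V = l * w * h
V = 8 * 11 * 12
V = 88 * 12
V = 1056
1056 in^3


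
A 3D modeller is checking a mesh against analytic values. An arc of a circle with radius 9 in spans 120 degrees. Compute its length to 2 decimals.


Shape: circular arc
Radius r = 9 in, Angle = 120 degrees
Formula: L = (angle/360) * 2 * pi * r
2 * pi * r = 18 * pi
L = (120/360) * 18 * pi
L = 6 * pi
L = 18.85
18.85 in


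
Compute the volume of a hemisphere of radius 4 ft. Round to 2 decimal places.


Shape: hemisphere (half of a sphere)
Radius r = 4 ft
Formula: V = (1/2) * (4/3) * pi * r^3 = (2/3) * pi * r^3
r^3 = 64
(2/3) * 64 = 42.666667
V = 42.666667 * pi
V = 134.04
134.04 ft^3


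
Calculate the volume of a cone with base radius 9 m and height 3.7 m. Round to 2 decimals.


Shape: cone
Radius r = 9 m, Height h = 3.7 m
Formula: V = (1/3) * pi * r^2 * h
r^2 = 81
pi * r^2 * h = pi * 81 * 3.7 = 299.7 * pi
V = 299.7 * pi / 3
V = 313.85
313.85 m^3


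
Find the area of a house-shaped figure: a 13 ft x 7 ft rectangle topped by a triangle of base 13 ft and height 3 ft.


Composite shape: rectangle + triangle
Rectangle area = 13 * 7 = 91
Triangle area = 0.5 * 13 * 3 = 19.5
Total = 91 + 19.5
Total = 110.5
110.5 ft^2


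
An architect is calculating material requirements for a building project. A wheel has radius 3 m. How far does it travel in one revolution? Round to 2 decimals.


Shape: circle
Radius r = 3 m
Formula: C = 2 * pi * r
C = 2 * pi * 3
C = 6 * pi
C = 18.85
18.85 m


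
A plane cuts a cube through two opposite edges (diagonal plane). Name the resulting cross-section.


Solid: cube
Cutting plane: through two opposite edges (diagonal plane)
Visualize the intersection of the plane with the solid's surface.
The boundary of the cut region is a rectangle.
rectangle


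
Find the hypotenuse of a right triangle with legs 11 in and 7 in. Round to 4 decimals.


Shape: right triangle
Legs a = 11 in, b = 7 in
Formula: c = sqrt(a^2 + b^2)
a^2 = 121, b^2 = 49
a^2 + b^2 = 170
c = sqrt(170)
c = 13.0384
13.0384 in


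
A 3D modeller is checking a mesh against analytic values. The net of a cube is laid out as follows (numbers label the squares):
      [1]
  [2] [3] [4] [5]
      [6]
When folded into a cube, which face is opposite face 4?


Net: cross layout. Take square 3 as the base (bottom).
Fold the four squares in the horizontal row up around 3: 2 -> left, 4 -> right, 5 wraps to the top.
Fold 1 and 6 up from 3: 1 -> back, 6 -> front.
Opposite pairs are therefore: (1, 6), (2, 4), (3, 5).
Face 4 is opposite face 2.
face 2


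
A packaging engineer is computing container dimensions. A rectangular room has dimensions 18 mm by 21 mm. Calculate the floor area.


Shape: rectangle
Length l = 18 mm, Width w = 21 mm
Formula: A = l * w
A = 18 * 21
A = 378
378 mm^2


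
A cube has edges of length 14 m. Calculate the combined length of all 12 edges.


Shape: cube
Side s = 14 m
A cube has 12 edges, all equal.
Formula: total edge length = 12 * s
Total = 12 * 14
Total = 168
168 m


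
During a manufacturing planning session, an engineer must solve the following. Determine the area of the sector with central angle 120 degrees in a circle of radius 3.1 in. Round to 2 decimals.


Shape: circular sector
Radius r = 3.1 in, Angle = 120 degrees
Formula: A = (angle/360) * pi * r^2
r^2 = 9.61
Fraction of circle = 120/360
A = (120/360) * pi * 9.61
A = 3.203333 * pi
A = 10.06
10.06 in^2


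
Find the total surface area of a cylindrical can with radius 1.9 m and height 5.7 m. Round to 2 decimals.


Shape: closed cylinder
Radius r = 1.9 m, Height h = 5.7 m
Formula: SA = 2*pi*r^2 + 2*pi*r*h = 2*pi*r*(r + h)
r + h = 7.6
2 * r * (r + h) = 2 * 1.9 * 7.6 = 28.88
SA = 28.88 * pi
SA = 90.73
90.73 m^2


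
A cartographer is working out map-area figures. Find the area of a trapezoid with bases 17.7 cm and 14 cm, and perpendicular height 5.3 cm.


Shape: trapezoid
Parallel sides a = 17.7 cm, b = 14 cm; Height h = 5.3 cm
Formula: A = (a + b) * h / 2
a + b = 17.7 + 14 = 31.7
A = 31.7 * 5.3 / 2
A = 168.01 / 2
A = 84.005
84.005 cm^2


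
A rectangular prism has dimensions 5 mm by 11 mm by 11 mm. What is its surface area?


Shape: rectangular prism
l = 5 mm, w = 11 mm, h = 11 mm
Formula: SA = 2(lw + lh + wh)
lw = 55, lh = 55, wh = 121
lw + lh + wh = 231
SA = 2 * 231
SA = 462
462 mm^2


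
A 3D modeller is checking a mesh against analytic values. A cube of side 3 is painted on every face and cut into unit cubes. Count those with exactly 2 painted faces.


Large cube: 3 x 3 x 3, cut into unit cubes.
n = 3, so n - 2 = 1
Cubes with 2 painted faces lie along the edges, excluding corners.
A cube has 12 edges; each contributes (n - 2) = 1 such cubes.
Count = 12 * 1 = 12
12 unit cubes


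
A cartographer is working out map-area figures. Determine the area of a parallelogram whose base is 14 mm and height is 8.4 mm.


Shape: parallelogram
Base b = 14 mm, Height h = 8.4 mm
Formula: A = b * h
A = 14 * 8.4
A = 117.6
117.6 mm^2


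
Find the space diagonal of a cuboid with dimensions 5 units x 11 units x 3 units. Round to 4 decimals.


Shape: rectangular box (space diagonal)
l = 5 units, w = 11 units, h = 3 units
Visualize: the diagonal of the base, then a right triangle with that diagonal and the height.
Formula: d = sqrt(l^2 + w^2 + h^2)
l^2 + w^2 + h^2 = 25 + 121 + 9 = 155
d = sqrt(155)
d = 12.4499
12.4499 units


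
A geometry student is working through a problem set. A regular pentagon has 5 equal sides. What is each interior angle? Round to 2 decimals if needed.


Shape: regular pentagon (5 sides)
Formula: interior angle = (n - 2) * 180 / n
(n - 2) = 3
(n - 2) * 180 = 540
angle = 540 / 5
angle = 108
108 degrees


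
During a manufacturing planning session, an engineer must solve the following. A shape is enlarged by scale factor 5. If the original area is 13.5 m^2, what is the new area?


Linear scale factor k = 5
Original area = 13.5 m^2
Rule: under a linear scaling by k, areas scale by k^2.
k^2 = 5^2 = 25
New area = 13.5 * 25
New area = 337.5
337.5 m^2


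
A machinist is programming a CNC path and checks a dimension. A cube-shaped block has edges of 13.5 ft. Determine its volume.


Shape: cube
Side s = 13.5 ft
Formula: V = s^3
V = 13.5 * 13.5 * 13.5
V = 182.25 * 13.5
V = 2460.375
2460.375 ft^3


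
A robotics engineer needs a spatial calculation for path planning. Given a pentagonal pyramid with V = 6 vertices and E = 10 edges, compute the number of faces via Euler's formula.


Polyhedron: pentagonal pyramid
Euler's formula for convex polyhedra: V - E + F = 2
Given: V = 6 vertices and E = 10 edges
Solve for F:
F = 2 + E - V = 2 + 10 - 6 = 6
6 faces


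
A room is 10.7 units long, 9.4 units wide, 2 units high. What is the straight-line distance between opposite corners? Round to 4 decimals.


Shape: rectangular box (space diagonal)
l = 10.7 units, w = 9.4 units, h = 2 units
Visualize: the diagonal of the base, then a right triangle with that diagonal and the height.
Formula: d = sqrt(l^2 + w^2 + h^2)
l^2 + w^2 + h^2 = 114.49 + 88.36 + 4 = 206.85
d = sqrt(206.85)
d = 14.3823
14.3823 units


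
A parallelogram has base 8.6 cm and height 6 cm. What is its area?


Shape: parallelogram
Base b = 8.6 cm, Height h = 6 cm
Formula: A = b * h
A = 8.6 * 6
A = 51.6
51.6 cm^2


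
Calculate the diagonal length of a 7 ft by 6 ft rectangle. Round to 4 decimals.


Shape: rectangle (diagonal via Pythagoras)
Sides: 7 ft and 6 ft
Formula: d = sqrt(l^2 + w^2)
l^2 = 49, w^2 = 36
l^2 + w^2 = 85
d = sqrt(85)
d = 9.2195
9.2195 ft


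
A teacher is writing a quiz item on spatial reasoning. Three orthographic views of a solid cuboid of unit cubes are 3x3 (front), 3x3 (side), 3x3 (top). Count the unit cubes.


Orthographic views of a solid rectangular block:
Front view 3 x 3 -> length = 3, height = 3
Side view 3 x 3 -> width = 3, height = 3 (consistent)
Top view 3 x 3 -> confirms length = 3, width = 3
The block is 3 x 3 x 3.
Total unit cubes = 3 * 3 * 3 = 27
27 unit cubes


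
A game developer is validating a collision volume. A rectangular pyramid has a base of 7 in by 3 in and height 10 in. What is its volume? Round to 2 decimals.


Shape: rectangular pyramid
Base: 7 in x 3 in, Height h = 10 in
Formula: V = (1/3) * base_area * h
base_area = 7 * 3 = 21
base_area * h = 21 * 10 = 210
V = 210 / 3
V = 70
70 in^3


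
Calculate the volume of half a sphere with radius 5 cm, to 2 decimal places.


Shape: hemisphere (half of a sphere)
Radius r = 5 cm
Formula: V = (1/2) * (4/3) * pi * r^3 = (2/3) * pi * r^3
r^3 = 125
(2/3) * 125 = 83.333333
V = 83.333333 * pi
V = 261.8
261.8 cm^3


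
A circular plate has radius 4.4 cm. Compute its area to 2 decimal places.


Shape: circle
Radius r = 4.4 cm
Formula: A = pi * r^2
r^2 = 4.4^2 = 19.36
A = pi * 19.36
A = 60.82
60.82 cm^2


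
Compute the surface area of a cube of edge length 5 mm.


Shape: cube
Side s = 5 mm
A cube has 6 square faces.
Formula: SA = 6 * s^2
s^2 = 25
SA = 6 * 25
SA = 150
150 mm^2


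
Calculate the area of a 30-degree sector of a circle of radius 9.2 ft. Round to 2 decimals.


Shape: circular sector
Radius r = 9.2 ft, Angle = 30 degrees
Formula: A = (angle/360) * pi * r^2
r^2 = 84.64
Fraction of circle = 30/360
A = (30/360) * pi * 84.64
A = 7.053333 * pi
A = 22.16
22.16 ft^2


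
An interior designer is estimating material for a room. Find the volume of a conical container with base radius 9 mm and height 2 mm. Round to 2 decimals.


Shape: cone
Radius r = 9 mm, Height h = 2 mm
Formula: V = (1/3) * pi * r^2 * h
r^2 = 81
pi * r^2 * h = pi * 81 * 2 = 162 * pi
V = 162 * pi / 3
V = 169.65
169.65 mm^3


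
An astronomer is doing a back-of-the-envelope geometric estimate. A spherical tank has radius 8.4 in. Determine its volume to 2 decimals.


Shape: sphere
Radius r = 8.4 in
Formula: V = (4/3) * pi * r^3
r^3 = 592.704
(4/3) * 592.704 = 790.272
V = 790.272 * pi
V = 2482.71
2482.71 in^3


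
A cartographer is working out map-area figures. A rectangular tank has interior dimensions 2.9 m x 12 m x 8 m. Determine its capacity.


Shape: rectangular prism
l = 2.9 m, w = 12 m, h = 8 m
Formula: V = l * w * h
V = 2.9 * 12 * 8
V = 34.8 * 8
V = 278.4
278.4 m^3


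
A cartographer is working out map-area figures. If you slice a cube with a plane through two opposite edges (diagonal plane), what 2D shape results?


Solid: cube
Cutting plane: through two opposite edges (diagonal plane)
Visualize the intersection of the plane with the solid's surface.
The boundary of the cut region is a rectangle.
rectangle


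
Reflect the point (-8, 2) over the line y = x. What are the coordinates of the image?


Transformation: reflection
Original point: (-8, 2)
Rule for reflection over y = x: (x, y) -> (y, x)
Apply: (-8, 2) -> (2, -8)
(2, -8)


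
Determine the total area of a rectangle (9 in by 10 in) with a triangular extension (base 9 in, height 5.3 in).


Composite shape: rectangle + triangle
Rectangle area = 9 * 10 = 90
Triangle area = 0.5 * 9 * 5.3 = 23.85
Total = 90 + 23.85
Total = 113.85
113.85 in^2


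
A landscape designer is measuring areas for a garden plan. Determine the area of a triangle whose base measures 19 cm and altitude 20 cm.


Shape: triangle
Base b = 19 cm, Height h = 20 cm
Formula: A = (1/2) * b * h
A = 0.5 * 19 * 20
A = 0.5 * 380
A = 190
190 cm^2


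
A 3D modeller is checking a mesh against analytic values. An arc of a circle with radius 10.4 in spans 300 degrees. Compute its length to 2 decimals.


Shape: circular arc
Radius r = 10.4 in, Angle = 300 degrees
Formula: L = (angle/360) * 2 * pi * r
2 * pi * r = 20.8 * pi
L = (300/360) * 20.8 * pi
L = 17.333333 * pi
L = 54.45
54.45 in


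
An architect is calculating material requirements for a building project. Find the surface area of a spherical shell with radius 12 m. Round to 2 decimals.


Shape: sphere
Radius r = 12 m
Formula: SA = 4 * pi * r^2
r^2 = 144
SA = 4 * pi * 144
SA = 576 * pi
SA = 1809.56
1809.56 m^2


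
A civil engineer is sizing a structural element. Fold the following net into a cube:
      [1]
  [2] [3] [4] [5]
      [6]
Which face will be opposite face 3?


Net: cross layout. Take square 3 as the base (bottom).
Fold the four squares in the horizontal row up around 3: 2 -> left, 4 -> right, 5 wraps to the top.
Fold 1 and 6 up from 3: 1 -> back, 6 -> front.
Opposite pairs are therefore: (1, 6), (2, 4), (3, 5).
Face 3 is opposite face 5.
face 5


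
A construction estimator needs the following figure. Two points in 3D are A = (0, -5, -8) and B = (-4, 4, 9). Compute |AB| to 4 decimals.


3D distance between two points
P1 = (0, -5, -8), P2 = (-4, 4, 9)
Formula: d = sqrt((x2-x1)^2 + (y2-y1)^2 + (z2-z1)^2)
dx = -4 - 0 = -4
dy = 4 - -5 = 9
dz = 9 - -8 = 17
dx^2 + dy^2 + dz^2 = 16 + 81 + 289 = 386
d = sqrt(386)
d = 19.6469
19.6469 units


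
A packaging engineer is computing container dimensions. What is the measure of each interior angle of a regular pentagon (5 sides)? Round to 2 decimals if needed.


Shape: regular pentagon (5 sides)
Formula: interior angle = (n - 2) * 180 / n
(n - 2) = 3
(n - 2) * 180 = 540
angle = 540 / 5
angle = 108
108 degrees


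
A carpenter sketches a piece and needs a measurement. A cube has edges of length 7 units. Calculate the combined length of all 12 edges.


Shape: cube
Side s = 7 units
A cube has 12 edges, all equal.
Formula: total edge length = 12 * s
Total = 12 * 7
Total = 84
84 units


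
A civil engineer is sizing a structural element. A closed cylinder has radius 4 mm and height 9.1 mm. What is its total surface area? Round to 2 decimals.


Shape: closed cylinder
Radius r = 4 mm, Height h = 9.1 mm
Formula: SA = 2*pi*r^2 + 2*pi*r*h = 2*pi*r*(r + h)
r + h = 13.1
2 * r * (r + h) = 2 * 4 * 13.1 = 104.8
SA = 104.8 * pi
SA = 329.24
329.24 mm^2


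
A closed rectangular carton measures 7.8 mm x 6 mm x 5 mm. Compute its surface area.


Shape: rectangular prism
l = 7.8 mm, w = 6 mm, h = 5 mm
Formula: SA = 2(lw + lh + wh)
lw = 46.8, lh = 39, wh = 30
lw + lh + wh = 115.8
SA = 2 * 115.8
SA = 231.6
231.6 mm^2


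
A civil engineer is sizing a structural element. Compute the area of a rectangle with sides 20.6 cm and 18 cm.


Shape: rectangle
Length l = 20.6 cm, Width w = 18 cm
Formula: A = l * w
A = 20.6 * 18
A = 370.8
370.8 cm^2


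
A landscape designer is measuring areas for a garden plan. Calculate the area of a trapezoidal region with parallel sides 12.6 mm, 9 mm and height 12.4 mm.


Shape: trapezoid
Parallel sides a = 12.6 mm, b = 9 mm; Height h = 12.4 mm
Formula: A = (a + b) * h / 2
a + b = 12.6 + 9 = 21.6
A = 21.6 * 12.4 / 2
A = 267.84 / 2
A = 133.92
133.92 mm^2


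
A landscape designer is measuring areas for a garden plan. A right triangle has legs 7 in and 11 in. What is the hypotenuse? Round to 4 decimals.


Shape: right triangle
Legs a = 7 in, b = 11 in
Formula: c = sqrt(a^2 + b^2)
a^2 = 49, b^2 = 121
a^2 + b^2 = 170
c = sqrt(170)
c = 13.0384
13.0384 in


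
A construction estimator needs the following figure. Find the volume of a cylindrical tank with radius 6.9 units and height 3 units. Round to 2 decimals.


Shape: cylinder
Radius r = 6.9 units, Height h = 3 units
Formula: V = pi * r^2 * h
r^2 = 47.61
V = pi * 47.61 * 3
V = 142.83 * pi
V = 448.71
448.71 units^3


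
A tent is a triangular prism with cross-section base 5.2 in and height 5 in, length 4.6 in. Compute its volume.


Shape: triangular prism
Triangle base = 5.2 in, triangle height = 5 in, prism length L = 4.6 in
Formula: V = (1/2 * b * h_tri) * L
Cross-section area = 0.5 * 5.2 * 5 = 13
V = 13 * 4.6
V = 59.8
59.8 in^3


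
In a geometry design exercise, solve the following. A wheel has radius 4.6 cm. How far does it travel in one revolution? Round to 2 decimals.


Shape: circle
Radius r = 4.6 cm
Formula: C = 2 * pi * r
C = 2 * pi * 4.6
C = 9.2 * pi
C = 28.9
28.9 cm


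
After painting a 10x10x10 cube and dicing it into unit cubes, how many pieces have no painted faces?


Large cube: 10 x 10 x 10, cut into unit cubes.
n = 10, so n - 2 = 8
Unpainted cubes form the interior (n - 2)^3 block.
(n - 2)^3 = 8^3 = 512
512 unit cubes


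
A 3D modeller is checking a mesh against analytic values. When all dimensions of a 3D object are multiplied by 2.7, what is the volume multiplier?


Linear scale factor k = 2.7
Rule: under a linear scaling by k, volumes scale by k^3.
k^3 = 2.7 * 2.7 * 2.7
k^3 = 7.29 * 2.7
k^3 = 19.683
Volume scales by a factor of 19.683.
19.683 (dimensionless)


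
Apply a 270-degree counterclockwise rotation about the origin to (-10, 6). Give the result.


Transformation: rotation about the origin
Original point: (-10, 6)
Rule for 270 deg counterclockwise: (x, y) -> (y, -x)
Apply: (-10, 6) -> (6, 10)
(6, 10)


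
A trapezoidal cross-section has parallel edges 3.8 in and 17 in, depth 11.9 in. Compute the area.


Shape: trapezoid
Parallel sides a = 3.8 in, b = 17 in; Height h = 11.9 in
Formula: A = (a + b) * h / 2
a + b = 3.8 + 17 = 20.8
A = 20.8 * 11.9 / 2
A = 247.52 / 2
A = 123.76
123.76 in^2


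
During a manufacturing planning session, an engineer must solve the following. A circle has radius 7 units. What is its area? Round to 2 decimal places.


Shape: circle
Radius r = 7 units
Formula: A = pi * r^2
r^2 = 7^2 = 49
A = pi * 49
A = 153.94
153.94 units^2


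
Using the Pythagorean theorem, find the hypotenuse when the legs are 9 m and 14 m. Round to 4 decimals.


Shape: right triangle
Legs a = 9 m, b = 14 m
Formula: c = sqrt(a^2 + b^2)
a^2 = 81, b^2 = 196
a^2 + b^2 = 277
c = sqrt(277)
c = 16.6433
16.6433 m


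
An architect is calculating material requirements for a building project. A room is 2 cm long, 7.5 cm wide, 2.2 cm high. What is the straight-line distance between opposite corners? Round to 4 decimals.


Shape: rectangular box (space diagonal)
l = 2 cm, w = 7.5 cm, h = 2.2 cm
Visualize: the diagonal of the base, then a right triangle with that diagonal and the height.
Formula: d = sqrt(l^2 + w^2 + h^2)
l^2 + w^2 + h^2 = 4 + 56.25 + 4.84 = 65.09
d = sqrt(65.09)
d = 8.0678
8.0678 cm


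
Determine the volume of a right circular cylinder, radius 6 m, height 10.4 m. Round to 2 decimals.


Shape: cylinder
Radius r = 6 m, Height h = 10.4 m
Formula: V = pi * r^2 * h
r^2 = 36
V = pi * 36 * 10.4
V = 374.4 * pi
V = 1176.21
1176.21 m^3


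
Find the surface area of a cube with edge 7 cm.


Shape: cube
Side s = 7 cm
A cube has 6 square faces.
Formula: SA = 6 * s^2
s^2 = 49
SA = 6 * 49
SA = 294
294 cm^2


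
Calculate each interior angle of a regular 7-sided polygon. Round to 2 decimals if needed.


Shape: regular heptagon (7 sides)
Formula: interior angle = (n - 2) * 180 / n
(n - 2) = 5
(n - 2) * 180 = 900
angle = 900 / 7
angle = 128.57
128.57 degrees


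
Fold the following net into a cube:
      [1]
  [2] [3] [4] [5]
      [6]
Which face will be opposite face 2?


Net: cross layout. Take square 3 as the base (bottom).
Fold the four squares in the horizontal row up around 3: 2 -> left, 4 -> right, 5 wraps to the top.
Fold 1 and 6 up from 3: 1 -> back, 6 -> front.
Opposite pairs are therefore: (1, 6), (2, 4), (3, 5).
Face 2 is opposite face 4.
face 4
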